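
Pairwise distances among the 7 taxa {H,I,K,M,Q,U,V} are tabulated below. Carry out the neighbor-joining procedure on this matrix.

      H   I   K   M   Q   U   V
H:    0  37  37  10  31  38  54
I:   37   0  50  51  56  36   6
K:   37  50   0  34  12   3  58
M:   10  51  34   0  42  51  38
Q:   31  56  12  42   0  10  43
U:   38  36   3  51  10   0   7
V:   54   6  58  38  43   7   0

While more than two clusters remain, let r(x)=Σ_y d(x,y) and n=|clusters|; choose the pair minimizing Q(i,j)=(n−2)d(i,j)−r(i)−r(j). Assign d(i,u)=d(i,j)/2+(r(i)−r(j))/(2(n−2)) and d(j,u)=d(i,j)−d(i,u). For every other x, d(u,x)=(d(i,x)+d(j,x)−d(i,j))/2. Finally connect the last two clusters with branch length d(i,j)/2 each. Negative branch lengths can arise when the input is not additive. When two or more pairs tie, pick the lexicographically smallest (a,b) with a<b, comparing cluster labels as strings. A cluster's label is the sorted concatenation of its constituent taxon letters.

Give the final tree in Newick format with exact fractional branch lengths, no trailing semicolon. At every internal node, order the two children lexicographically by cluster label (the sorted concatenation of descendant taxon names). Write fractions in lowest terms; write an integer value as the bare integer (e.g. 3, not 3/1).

1. join I+V (d=6, Q=-412) ⇒ IV; edges |I|=6, |V|=0
  updated: d(H,IV)=85/2, d(IV,K)=51, d(IV,M)=83/2, d(IV,Q)=93/2, d(IV,U)=37/2
2. join H+M (d=10, Q=-297) ⇒ HM; edges |H|=5/2, |M|=15/2
  updated: d(HM,IV)=37, d(HM,K)=61/2, d(HM,Q)=63/2, d(HM,U)=79/2
3. join HM+IV (d=37, Q=-361/2) ⇒ HIMV; edges |HM|=193/12, |IV|=251/12
  updated: d(HIMV,K)=89/4, d(HIMV,Q)=41/2, d(HIMV,U)=21/2
4. join HIMV+U (d=21/2, Q=-223/4) ⇒ HIMUV; edges |HIMV|=203/16, |U|=-35/16
  updated: d(HIMUV,K)=59/8, d(HIMUV,Q)=10
5. join HIMUV+K (d=59/8, Q=-235/8) ⇒ HIKMUV; edges |HIMUV|=43/16, |K|=75/16
  updated: d(HIKMUV,Q)=117/16
6. join HIKMUV+Q (d=117/16) ⇒ HIKMQUV; edges |HIKMUV|=117/32, |Q|=117/32
final tree: (((((H:5/2,M:15/2):193/12,(I:6,V:0):251/12):203/16,U:-35/16):43/16,K:75/16):117/32,Q:117/32)
total length: 1251/16

(((((H:5/2,M:15/2):193/12,(I:6,V:0):251/12):203/16,U:-35/16):43/16,K:75/16):117/32,Q:117/32)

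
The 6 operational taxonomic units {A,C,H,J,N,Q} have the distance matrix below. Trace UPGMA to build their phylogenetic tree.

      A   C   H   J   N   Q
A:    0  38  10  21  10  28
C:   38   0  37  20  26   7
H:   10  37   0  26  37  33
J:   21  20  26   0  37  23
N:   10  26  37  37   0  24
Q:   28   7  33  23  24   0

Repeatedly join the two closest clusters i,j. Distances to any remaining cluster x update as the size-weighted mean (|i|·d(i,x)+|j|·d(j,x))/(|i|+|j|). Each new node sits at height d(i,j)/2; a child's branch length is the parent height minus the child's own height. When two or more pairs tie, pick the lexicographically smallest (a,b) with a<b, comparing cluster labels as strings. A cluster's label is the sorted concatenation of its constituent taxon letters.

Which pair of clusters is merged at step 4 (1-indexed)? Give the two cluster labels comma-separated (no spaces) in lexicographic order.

iteration 1: select C,Q (d=7); attach at lengths (7/2, 7/2); label the merged cluster CQ
  updated: d(A,CQ)=33, d(CQ,H)=35, d(CQ,J)=43/2, d(CQ,N)=25
iteration 2: select A,H (d=10); attach at lengths (5, 5); label the merged cluster AH
  updated: d(AH,CQ)=34, d(AH,J)=47/2, d(AH,N)=47/2
iteration 3: select CQ,J (d=43/2); attach at lengths (29/4, 43/4); label the merged cluster CJQ
  updated: d(AH,CJQ)=61/2, d(CJQ,N)=29
iteration 4: select AH,N (d=47/2); attach at lengths (27/4, 47/4); label the merged cluster AHN
  updated: d(AHN,CJQ)=30
iteration 5: select AHN,CJQ (d=30); attach at lengths (13/4, 17/4); label the merged cluster ACHJNQ
final tree: (((A:5,H:5):27/4,N:47/4):13/4,((C:7/2,Q:7/2):29/4,J:43/4):17/4)
total length: 61

AH,N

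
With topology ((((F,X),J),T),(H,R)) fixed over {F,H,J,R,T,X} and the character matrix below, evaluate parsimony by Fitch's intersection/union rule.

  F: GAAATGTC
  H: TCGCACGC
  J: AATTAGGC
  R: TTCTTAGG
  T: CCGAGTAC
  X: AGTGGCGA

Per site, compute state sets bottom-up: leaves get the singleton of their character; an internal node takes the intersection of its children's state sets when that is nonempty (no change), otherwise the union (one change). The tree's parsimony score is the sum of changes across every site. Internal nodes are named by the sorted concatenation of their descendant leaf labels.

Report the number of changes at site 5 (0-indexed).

4

site 0, node FX: F={G} ∪ X={A} → {A,G} (+1)
site 0, node FJX: FX={A,G} ∩ J={A} → {A} (+0)
site 0, node FJTX: FJX={A} ∪ T={C} → {A,C} (+1)
site 0, node HR: H={T} ∩ R={T} → {T} (+0)
site 0, node FHJRTX: FJTX={A,C} ∪ HR={T} → {A,C,T} (+1)
site 1, node FX: F={A} ∪ X={G} → {A,G} (+1)
site 1, node FJX: FX={A,G} ∩ J={A} → {A} (+0)
site 1, node FJTX: FJX={A} ∪ T={C} → {A,C} (+1)
site 1, node HR: H={C} ∪ R={T} → {C,T} (+1)
site 1, node FHJRTX: FJTX={A,C} ∩ HR={C,T} → {C} (+0)
site 2, node FX: F={A} ∪ X={T} → {A,T} (+1)
site 2, node FJX: FX={A,T} ∩ J={T} → {T} (+0)
site 2, node FJTX: FJX={T} ∪ T={G} → {G,T} (+1)
site 2, node HR: H={G} ∪ R={C} → {C,G} (+1)
site 2, node FHJRTX: FJTX={G,T} ∩ HR={C,G} → {G} (+0)
site 3, node FX: F={A} ∪ X={G} → {A,G} (+1)
site 3, node FJX: FX={A,G} ∪ J={T} → {A,G,T} (+1)
site 3, node FJTX: FJX={A,G,T} ∩ T={A} → {A} (+0)
site 3, node HR: H={C} ∪ R={T} → {C,T} (+1)
site 3, node FHJRTX: FJTX={A} ∪ HR={C,T} → {A,C,T} (+1)
site 4, node FX: F={T} ∪ X={G} → {G,T} (+1)
site 4, node FJX: FX={G,T} ∪ J={A} → {A,G,T} (+1)
site 4, node FJTX: FJX={A,G,T} ∩ T={G} → {G} (+0)
site 4, node HR: H={A} ∪ R={T} → {A,T} (+1)
site 4, node FHJRTX: FJTX={G} ∪ HR={A,T} → {A,G,T} (+1)
site 5, node FX: F={G} ∪ X={C} → {C,G} (+1)
site 5, node FJX: FX={C,G} ∩ J={G} → {G} (+0)
site 5, node FJTX: FJX={G} ∪ T={T} → {G,T} (+1)
site 5, node HR: H={C} ∪ R={A} → {A,C} (+1)
site 5, node FHJRTX: FJTX={G,T} ∪ HR={A,C} → {A,C,G,T} (+1)
site 6, node FX: F={T} ∪ X={G} → {G,T} (+1)
site 6, node FJX: FX={G,T} ∩ J={G} → {G} (+0)
site 6, node FJTX: FJX={G} ∪ T={A} → {A,G} (+1)
site 6, node HR: H={G} ∩ R={G} → {G} (+0)
site 6, node FHJRTX: FJTX={A,G} ∩ HR={G} → {G} (+0)
site 7, node FX: F={C} ∪ X={A} → {A,C} (+1)
site 7, node FJX: FX={A,C} ∩ J={C} → {C} (+0)
site 7, node FJTX: FJX={C} ∩ T={C} → {C} (+0)
site 7, node HR: H={C} ∪ R={G} → {C,G} (+1)
site 7, node FHJRTX: FJTX={C} ∩ HR={C,G} → {C} (+0)
per-site changes: [3, 3, 3, 4, 4, 4, 2, 2]; total = 25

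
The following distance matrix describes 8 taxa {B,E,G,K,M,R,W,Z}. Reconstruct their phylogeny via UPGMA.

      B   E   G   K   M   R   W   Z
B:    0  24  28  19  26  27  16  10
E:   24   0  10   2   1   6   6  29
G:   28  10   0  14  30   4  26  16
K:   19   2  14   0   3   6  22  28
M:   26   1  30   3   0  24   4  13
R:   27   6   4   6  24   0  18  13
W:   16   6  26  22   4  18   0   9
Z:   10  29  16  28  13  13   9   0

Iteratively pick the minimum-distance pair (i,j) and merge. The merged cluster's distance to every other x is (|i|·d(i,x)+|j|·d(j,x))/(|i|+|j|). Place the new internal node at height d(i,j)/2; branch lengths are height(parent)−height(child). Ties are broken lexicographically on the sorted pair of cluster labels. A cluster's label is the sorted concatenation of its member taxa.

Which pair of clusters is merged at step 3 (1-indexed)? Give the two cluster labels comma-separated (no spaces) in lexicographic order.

step 1: merge (E,M) at d=1; branch lengths E→1/2, M→1/2; new cluster EM
  updated: d(B,EM)=25, d(EM,G)=20, d(EM,K)=5/2, d(EM,R)=15, d(EM,W)=5, d(EM,Z)=21
step 2: merge (EM,K) at d=5/2; branch lengths EM→3/4, K→5/4; new cluster EKM
  updated: d(B,EKM)=23, d(EKM,G)=18, d(EKM,R)=12, d(EKM,W)=32/3, d(EKM,Z)=70/3
step 3: merge (G,R) at d=4; branch lengths G→2, R→2; new cluster GR
  updated: d(B,GR)=55/2, d(EKM,GR)=15, d(GR,W)=22, d(GR,Z)=29/2
step 4: merge (W,Z) at d=9; branch lengths W→9/2, Z→9/2; new cluster WZ
  updated: d(B,WZ)=13, d(EKM,WZ)=17, d(GR,WZ)=73/4
step 5: merge (B,WZ) at d=13; branch lengths B→13/2, WZ→2; new cluster BWZ
  updated: d(BWZ,EKM)=19, d(BWZ,GR)=64/3
step 6: merge (EKM,GR) at d=15; branch lengths EKM→25/4, GR→11/2; new cluster EGKMR
  updated: d(BWZ,EGKMR)=299/15
step 7: merge (BWZ,EGKMR) at d=299/15; branch lengths BWZ→52/15, EGKMR→37/15; new cluster BEGKMRWZ
final tree: ((B:13/2,(W:9/2,Z:9/2):2):52/15,(((E:1/2,M:1/2):3/4,K:5/4):25/4,(G:2,R:2):11/2):37/15)
total length: 2531/60

G,R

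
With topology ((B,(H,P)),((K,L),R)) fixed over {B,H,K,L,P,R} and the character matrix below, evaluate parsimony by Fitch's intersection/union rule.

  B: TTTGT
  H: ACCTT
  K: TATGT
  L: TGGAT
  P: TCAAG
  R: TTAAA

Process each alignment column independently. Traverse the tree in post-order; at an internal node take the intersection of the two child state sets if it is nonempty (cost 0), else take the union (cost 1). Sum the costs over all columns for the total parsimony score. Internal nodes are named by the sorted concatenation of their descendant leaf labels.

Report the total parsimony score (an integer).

site 0, node HP: H={A} ∪ P={T} → {A,T} (+1)
site 0, node BHP: B={T} ∩ HP={A,T} → {T} (+0)
site 0, node KL: K={T} ∩ L={T} → {T} (+0)
site 0, node KLR: KL={T} ∩ R={T} → {T} (+0)
site 0, node BHKLPR: BHP={T} ∩ KLR={T} → {T} (+0)
site 1, node HP: H={C} ∩ P={C} → {C} (+0)
site 1, node BHP: B={T} ∪ HP={C} → {C,T} (+1)
site 1, node KL: K={A} ∪ L={G} → {A,G} (+1)
site 1, node KLR: KL={A,G} ∪ R={T} → {A,G,T} (+1)
site 1, node BHKLPR: BHP={C,T} ∩ KLR={A,G,T} → {T} (+0)
site 2, node HP: H={C} ∪ P={A} → {A,C} (+1)
site 2, node BHP: B={T} ∪ HP={A,C} → {A,C,T} (+1)
site 2, node KL: K={T} ∪ L={G} → {G,T} (+1)
site 2, node KLR: KL={G,T} ∪ R={A} → {A,G,T} (+1)
site 2, node BHKLPR: BHP={A,C,T} ∩ KLR={A,G,T} → {A,T} (+0)
site 3, node HP: H={T} ∪ P={A} → {A,T} (+1)
site 3, node BHP: B={G} ∪ HP={A,T} → {A,G,T} (+1)
site 3, node KL: K={G} ∪ L={A} → {A,G} (+1)
site 3, node KLR: KL={A,G} ∩ R={A} → {A} (+0)
site 3, node BHKLPR: BHP={A,G,T} ∩ KLR={A} → {A} (+0)
site 4, node HP: H={T} ∪ P={G} → {G,T} (+1)
site 4, node BHP: B={T} ∩ HP={G,T} → {T} (+0)
site 4, node KL: K={T} ∩ L={T} → {T} (+0)
site 4, node KLR: KL={T} ∪ R={A} → {A,T} (+1)
site 4, node BHKLPR: BHP={T} ∩ KLR={A,T} → {T} (+0)
per-site changes: [1, 3, 4, 3, 2]; total = 13

13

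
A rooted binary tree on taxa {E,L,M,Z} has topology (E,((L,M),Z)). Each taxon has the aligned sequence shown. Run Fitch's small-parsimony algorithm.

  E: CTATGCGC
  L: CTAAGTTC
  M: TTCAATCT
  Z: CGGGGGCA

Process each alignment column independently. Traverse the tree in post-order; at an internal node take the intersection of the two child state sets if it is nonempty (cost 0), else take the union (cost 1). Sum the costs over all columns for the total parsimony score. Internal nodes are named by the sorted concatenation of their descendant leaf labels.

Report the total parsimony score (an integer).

13

LM@0: {C} ∪ {T} = {C,T} (union, +1)
LMZ@0: {C,T} ∩ {C} = {C} (intersection, +0)
ELMZ@0: {C} ∩ {C} = {C} (intersection, +0)
LM@1: {T} ∩ {T} = {T} (intersection, +0)
LMZ@1: {T} ∪ {G} = {G,T} (union, +1)
ELMZ@1: {T} ∩ {G,T} = {T} (intersection, +0)
LM@2: {A} ∪ {C} = {A,C} (union, +1)
LMZ@2: {A,C} ∪ {G} = {A,C,G} (union, +1)
ELMZ@2: {A} ∩ {A,C,G} = {A} (intersection, +0)
LM@3: {A} ∩ {A} = {A} (intersection, +0)
LMZ@3: {A} ∪ {G} = {A,G} (union, +1)
ELMZ@3: {T} ∪ {A,G} = {A,G,T} (union, +1)
LM@4: {G} ∪ {A} = {A,G} (union, +1)
LMZ@4: {A,G} ∩ {G} = {G} (intersection, +0)
ELMZ@4: {G} ∩ {G} = {G} (intersection, +0)
LM@5: {T} ∩ {T} = {T} (intersection, +0)
LMZ@5: {T} ∪ {G} = {G,T} (union, +1)
ELMZ@5: {C} ∪ {G,T} = {C,G,T} (union, +1)
LM@6: {T} ∪ {C} = {C,T} (union, +1)
LMZ@6: {C,T} ∩ {C} = {C} (intersection, +0)
ELMZ@6: {G} ∪ {C} = {C,G} (union, +1)
LM@7: {C} ∪ {T} = {C,T} (union, +1)
LMZ@7: {C,T} ∪ {A} = {A,C,T} (union, +1)
ELMZ@7: {C} ∩ {A,C,T} = {C} (intersection, +0)
per-site changes: [1, 1, 2, 2, 1, 2, 2, 2]; total = 13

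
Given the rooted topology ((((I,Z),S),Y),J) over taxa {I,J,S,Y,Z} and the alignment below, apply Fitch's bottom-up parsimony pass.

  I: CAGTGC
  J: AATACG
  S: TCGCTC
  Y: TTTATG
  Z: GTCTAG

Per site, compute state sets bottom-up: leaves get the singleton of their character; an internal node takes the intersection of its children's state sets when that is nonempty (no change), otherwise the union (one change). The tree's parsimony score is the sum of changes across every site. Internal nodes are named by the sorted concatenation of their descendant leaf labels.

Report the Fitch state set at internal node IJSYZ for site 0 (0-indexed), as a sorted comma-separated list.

A,T

IZ@0: {C} ∪ {G} = {C,G} (union, +1)
ISZ@0: {C,G} ∪ {T} = {C,G,T} (union, +1)
ISYZ@0: {C,G,T} ∩ {T} = {T} (intersection, +0)
IJSYZ@0: {T} ∪ {A} = {A,T} (union, +1)
IZ@1: {A} ∪ {T} = {A,T} (union, +1)
ISZ@1: {A,T} ∪ {C} = {A,C,T} (union, +1)
ISYZ@1: {A,C,T} ∩ {T} = {T} (intersection, +0)
IJSYZ@1: {T} ∪ {A} = {A,T} (union, +1)
IZ@2: {G} ∪ {C} = {C,G} (union, +1)
ISZ@2: {C,G} ∩ {G} = {G} (intersection, +0)
ISYZ@2: {G} ∪ {T} = {G,T} (union, +1)
IJSYZ@2: {G,T} ∩ {T} = {T} (intersection, +0)
IZ@3: {T} ∩ {T} = {T} (intersection, +0)
ISZ@3: {T} ∪ {C} = {C,T} (union, +1)
ISYZ@3: {C,T} ∪ {A} = {A,C,T} (union, +1)
IJSYZ@3: {A,C,T} ∩ {A} = {A} (intersection, +0)
IZ@4: {G} ∪ {A} = {A,G} (union, +1)
ISZ@4: {A,G} ∪ {T} = {A,G,T} (union, +1)
ISYZ@4: {A,G,T} ∩ {T} = {T} (intersection, +0)
IJSYZ@4: {T} ∪ {C} = {C,T} (union, +1)
IZ@5: {C} ∪ {G} = {C,G} (union, +1)
ISZ@5: {C,G} ∩ {C} = {C} (intersection, +0)
ISYZ@5: {C} ∪ {G} = {C,G} (union, +1)
IJSYZ@5: {C,G} ∩ {G} = {G} (intersection, +0)
per-site changes: [3, 3, 2, 2, 3, 2]; total = 15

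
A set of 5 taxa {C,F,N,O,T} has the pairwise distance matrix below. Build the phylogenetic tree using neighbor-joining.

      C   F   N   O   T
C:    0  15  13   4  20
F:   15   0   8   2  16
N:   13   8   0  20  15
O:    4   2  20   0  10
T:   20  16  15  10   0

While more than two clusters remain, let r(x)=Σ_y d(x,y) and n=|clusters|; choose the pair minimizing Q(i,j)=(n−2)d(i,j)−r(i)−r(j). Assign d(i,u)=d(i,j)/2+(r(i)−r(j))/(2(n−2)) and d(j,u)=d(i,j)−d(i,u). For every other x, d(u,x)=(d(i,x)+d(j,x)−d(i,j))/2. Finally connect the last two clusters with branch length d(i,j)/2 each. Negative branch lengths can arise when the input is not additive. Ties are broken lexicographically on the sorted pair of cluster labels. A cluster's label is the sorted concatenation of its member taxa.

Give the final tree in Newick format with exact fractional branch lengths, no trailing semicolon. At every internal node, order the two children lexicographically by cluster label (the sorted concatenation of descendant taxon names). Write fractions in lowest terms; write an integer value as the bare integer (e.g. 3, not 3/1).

((((C:14/3,O:-2/3):4,T:9):5/2,F:9/4):23/8,N:23/8)

1. join C+O (d=4, Q=-76) ⇒ CO; edges |C|=14/3, |O|=-2/3
  updated: d(CO,F)=13/2, d(CO,N)=29/2, d(CO,T)=13
2. join CO+T (d=13, Q=-52) ⇒ COT; edges |CO|=4, |T|=9
  updated: d(COT,F)=19/4, d(COT,N)=33/4
3. join COT+F (d=19/4, Q=-21) ⇒ CFOT; edges |COT|=5/2, |F|=9/4
  updated: d(CFOT,N)=23/4
4. join CFOT+N (d=23/4) ⇒ CFNOT; edges |CFOT|=23/8, |N|=23/8
final tree: ((((C:14/3,O:-2/3):4,T:9):5/2,F:9/4):23/8,N:23/8)
total length: 55/2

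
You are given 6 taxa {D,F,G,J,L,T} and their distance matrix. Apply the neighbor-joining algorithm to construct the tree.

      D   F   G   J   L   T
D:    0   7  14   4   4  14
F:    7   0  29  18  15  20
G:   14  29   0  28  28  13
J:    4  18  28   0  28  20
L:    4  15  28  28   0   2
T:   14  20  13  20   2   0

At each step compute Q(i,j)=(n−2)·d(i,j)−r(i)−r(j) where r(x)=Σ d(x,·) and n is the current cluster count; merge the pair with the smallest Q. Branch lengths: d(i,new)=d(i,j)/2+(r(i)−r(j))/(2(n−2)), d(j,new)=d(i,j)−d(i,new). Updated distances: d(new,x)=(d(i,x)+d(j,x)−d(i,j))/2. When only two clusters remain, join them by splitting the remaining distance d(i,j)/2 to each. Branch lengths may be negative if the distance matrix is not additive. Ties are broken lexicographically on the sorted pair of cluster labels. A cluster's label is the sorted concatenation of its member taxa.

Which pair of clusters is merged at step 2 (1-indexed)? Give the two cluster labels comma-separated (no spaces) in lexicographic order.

G,LT

step 1: merge (L,T) at d=2, Q=-138; branch lengths L→2, T→0; new cluster LT
  updated: d(D,LT)=8, d(F,LT)=33/2, d(G,LT)=39/2, d(J,LT)=23
step 2: merge (G,LT) at d=39/2, Q=-99; branch lengths G→41/3, LT→35/6; new cluster GLT
  updated: d(D,GLT)=5/4, d(F,GLT)=13, d(GLT,J)=63/4
step 3: merge (D,J) at d=4, Q=-42; branch lengths D→-35/8, J→67/8; new cluster DJ
  updated: d(DJ,F)=21/2, d(DJ,GLT)=13/2
step 4: merge (DJ,F) at d=21/2, Q=-30; branch lengths DJ→2, F→17/2; new cluster DFJ
  updated: d(DFJ,GLT)=9/2
step 5: merge (DFJ,GLT) at d=9/2; branch lengths DFJ→9/4, GLT→9/4; new cluster DFGJLT
final tree: (((D:-35/8,J:67/8):2,F:17/2):9/4,(G:41/3,(L:2,T:0):35/6):9/4)
total length: 81/2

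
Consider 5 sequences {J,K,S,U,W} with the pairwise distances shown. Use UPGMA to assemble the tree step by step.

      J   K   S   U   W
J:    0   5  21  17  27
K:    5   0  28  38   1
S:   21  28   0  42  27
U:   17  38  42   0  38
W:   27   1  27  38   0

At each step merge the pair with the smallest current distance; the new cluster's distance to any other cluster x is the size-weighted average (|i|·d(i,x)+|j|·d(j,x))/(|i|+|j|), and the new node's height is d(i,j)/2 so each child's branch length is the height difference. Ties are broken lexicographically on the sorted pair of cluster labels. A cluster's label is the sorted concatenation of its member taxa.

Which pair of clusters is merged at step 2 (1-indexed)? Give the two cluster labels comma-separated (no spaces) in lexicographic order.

step 1: merge (K,W) at d=1; branch lengths K→1/2, W→1/2; new cluster KW
  updated: d(J,KW)=16, d(KW,S)=55/2, d(KW,U)=38
step 2: merge (J,KW) at d=16; branch lengths J→8, KW→15/2; new cluster JKW
  updated: d(JKW,S)=76/3, d(JKW,U)=31
step 3: merge (JKW,S) at d=76/3; branch lengths JKW→14/3, S→38/3; new cluster JKSW
  updated: d(JKSW,U)=135/4
step 4: merge (JKSW,U) at d=135/4; branch lengths JKSW→101/24, U→135/8; new cluster JKSUW
final tree: (((J:8,(K:1/2,W:1/2):15/2):14/3,S:38/3):101/24,U:135/8)
total length: 659/12

J,KW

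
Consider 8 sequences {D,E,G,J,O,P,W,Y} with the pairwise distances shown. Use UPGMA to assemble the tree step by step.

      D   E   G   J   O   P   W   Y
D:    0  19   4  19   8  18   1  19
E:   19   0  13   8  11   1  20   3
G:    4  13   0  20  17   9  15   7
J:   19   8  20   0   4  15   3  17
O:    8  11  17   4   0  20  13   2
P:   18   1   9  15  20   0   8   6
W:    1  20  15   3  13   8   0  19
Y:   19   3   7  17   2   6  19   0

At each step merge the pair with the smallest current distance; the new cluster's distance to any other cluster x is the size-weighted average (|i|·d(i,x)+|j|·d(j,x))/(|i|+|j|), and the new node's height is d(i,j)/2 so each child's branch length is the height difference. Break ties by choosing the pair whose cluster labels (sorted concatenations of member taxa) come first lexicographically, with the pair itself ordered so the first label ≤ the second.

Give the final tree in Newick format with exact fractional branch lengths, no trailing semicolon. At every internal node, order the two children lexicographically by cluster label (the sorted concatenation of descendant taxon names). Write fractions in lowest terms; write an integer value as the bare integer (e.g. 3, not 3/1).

(((D:1/2,W:1/2):17/4,G:19/4):139/60,(((E:1/2,P:1/2):9/2,(O:1,Y:1):4):1/2,J:11/2):47/30)

iteration 1: select D,W (d=1); attach at lengths (1/2, 1/2); label the merged cluster DW
  updated: d(DW,E)=39/2, d(DW,G)=19/2, d(DW,J)=11, d(DW,O)=21/2, d(DW,P)=13, d(DW,Y)=19
iteration 2: select E,P (d=1); attach at lengths (1/2, 1/2); label the merged cluster EP
  updated: d(DW,EP)=65/4, d(EP,G)=11, d(EP,J)=23/2, d(EP,O)=31/2, d(EP,Y)=9/2
iteration 3: select O,Y (d=2); attach at lengths (1, 1); label the merged cluster OY
  updated: d(DW,OY)=59/4, d(EP,OY)=10, d(G,OY)=12, d(J,OY)=21/2
iteration 4: select DW,G (d=19/2); attach at lengths (17/4, 19/4); label the merged cluster DGW
  updated: d(DGW,EP)=29/2, d(DGW,J)=14, d(DGW,OY)=83/6
iteration 5: select EP,OY (d=10); attach at lengths (9/2, 4); label the merged cluster EOPY
  updated: d(DGW,EOPY)=85/6, d(EOPY,J)=11
iteration 6: select EOPY,J (d=11); attach at lengths (1/2, 11/2); label the merged cluster EJOPY
  updated: d(DGW,EJOPY)=212/15
iteration 7: select DGW,EJOPY (d=212/15); attach at lengths (139/60, 47/30); label the merged cluster DEGJOPWY
final tree: (((D:1/2,W:1/2):17/4,G:19/4):139/60,(((E:1/2,P:1/2):9/2,(O:1,Y:1):4):1/2,J:11/2):47/30)
total length: 1883/60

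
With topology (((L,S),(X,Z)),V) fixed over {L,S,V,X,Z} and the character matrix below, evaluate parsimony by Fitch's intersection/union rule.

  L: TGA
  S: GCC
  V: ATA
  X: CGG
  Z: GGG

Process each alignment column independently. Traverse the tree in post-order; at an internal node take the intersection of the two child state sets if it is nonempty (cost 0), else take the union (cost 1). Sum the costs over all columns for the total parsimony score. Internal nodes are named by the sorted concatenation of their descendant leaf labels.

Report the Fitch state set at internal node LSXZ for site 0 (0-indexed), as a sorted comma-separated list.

LS@0: {T} ∪ {G} = {G,T} (union, +1)
XZ@0: {C} ∪ {G} = {C,G} (union, +1)
LSXZ@0: {G,T} ∩ {C,G} = {G} (intersection, +0)
LSVXZ@0: {G} ∪ {A} = {A,G} (union, +1)
LS@1: {G} ∪ {C} = {C,G} (union, +1)
XZ@1: {G} ∩ {G} = {G} (intersection, +0)
LSXZ@1: {C,G} ∩ {G} = {G} (intersection, +0)
LSVXZ@1: {G} ∪ {T} = {G,T} (union, +1)
LS@2: {A} ∪ {C} = {A,C} (union, +1)
XZ@2: {G} ∩ {G} = {G} (intersection, +0)
LSXZ@2: {A,C} ∪ {G} = {A,C,G} (union, +1)
LSVXZ@2: {A,C,G} ∩ {A} = {A} (intersection, +0)
per-site changes: [3, 2, 2]; total = 7

G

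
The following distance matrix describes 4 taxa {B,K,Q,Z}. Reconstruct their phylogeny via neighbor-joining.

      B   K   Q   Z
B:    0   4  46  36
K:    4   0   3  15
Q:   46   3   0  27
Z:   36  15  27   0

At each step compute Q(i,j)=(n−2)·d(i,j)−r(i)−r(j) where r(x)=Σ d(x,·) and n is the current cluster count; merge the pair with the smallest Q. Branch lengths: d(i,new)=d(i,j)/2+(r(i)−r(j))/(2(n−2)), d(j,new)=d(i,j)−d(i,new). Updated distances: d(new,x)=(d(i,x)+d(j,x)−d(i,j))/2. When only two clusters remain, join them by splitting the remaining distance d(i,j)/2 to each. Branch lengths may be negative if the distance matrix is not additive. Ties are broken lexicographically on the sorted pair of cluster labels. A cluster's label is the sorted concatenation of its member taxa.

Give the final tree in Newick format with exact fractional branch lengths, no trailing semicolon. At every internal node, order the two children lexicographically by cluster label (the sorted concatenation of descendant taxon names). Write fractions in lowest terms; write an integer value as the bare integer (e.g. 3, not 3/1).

1. join B+K (d=4, Q=-100) ⇒ BK; edges |B|=18, |K|=-14
  updated: d(BK,Q)=45/2, d(BK,Z)=47/2
2. join BK+Q (d=45/2, Q=-73) ⇒ BKQ; edges |BK|=19/2, |Q|=13
  updated: d(BKQ,Z)=14
3. join BKQ+Z (d=14) ⇒ BKQZ; edges |BKQ|=7, |Z|=7
final tree: (((B:18,K:-14):19/2,Q:13):7,Z:7)
total length: 81/2

(((B:18,K:-14):19/2,Q:13):7,Z:7)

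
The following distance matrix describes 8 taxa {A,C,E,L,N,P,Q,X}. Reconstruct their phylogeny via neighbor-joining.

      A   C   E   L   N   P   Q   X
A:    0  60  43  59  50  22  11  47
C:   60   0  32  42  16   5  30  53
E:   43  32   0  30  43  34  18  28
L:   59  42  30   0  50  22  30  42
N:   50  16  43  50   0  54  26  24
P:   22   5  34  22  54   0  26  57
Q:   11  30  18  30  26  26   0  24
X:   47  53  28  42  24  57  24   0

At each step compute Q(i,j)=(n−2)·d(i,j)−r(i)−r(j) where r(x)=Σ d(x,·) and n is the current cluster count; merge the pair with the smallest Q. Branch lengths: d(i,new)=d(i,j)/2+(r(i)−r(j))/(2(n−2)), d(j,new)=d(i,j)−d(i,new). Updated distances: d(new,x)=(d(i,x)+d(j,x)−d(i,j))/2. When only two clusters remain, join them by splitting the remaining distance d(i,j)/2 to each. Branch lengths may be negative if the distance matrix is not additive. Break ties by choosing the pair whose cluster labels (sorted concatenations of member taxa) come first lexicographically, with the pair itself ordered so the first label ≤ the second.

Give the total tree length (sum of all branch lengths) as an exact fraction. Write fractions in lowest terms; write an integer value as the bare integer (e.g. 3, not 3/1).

863/8

iteration 1: select C,P (d=5, Q=-428); attach at lengths (4, 1); label the merged cluster CP
  updated: d(A,CP)=77/2, d(CP,E)=61/2, d(CP,L)=59/2, d(CP,N)=65/2, d(CP,Q)=51/2, d(CP,X)=105/2
iteration 2: select A,Q (d=11, Q=-328); attach at lengths (169/10, -59/10); label the merged cluster AQ
  updated: d(AQ,CP)=53/2, d(AQ,E)=25, d(AQ,L)=39, d(AQ,N)=65/2, d(AQ,X)=30
iteration 3: select N,X (d=24, Q=-525/2); attach at lengths (203/16, 181/16); label the merged cluster NX
  updated: d(AQ,NX)=77/4, d(CP,NX)=61/2, d(E,NX)=47/2, d(L,NX)=34
iteration 4: select CP,L (d=59/2, Q=-161); attach at lengths (73/6, 52/3); label the merged cluster CLP
  updated: d(AQ,CLP)=18, d(CLP,E)=31/2, d(CLP,NX)=35/2
iteration 5: select AQ,NX (d=77/4, Q=-84); attach at lengths (81/8, 73/8); label the merged cluster ANQX
  updated: d(ANQX,CLP)=65/8, d(ANQX,E)=117/8
iteration 6: select ANQX,CLP (d=65/8, Q=-153/4); attach at lengths (29/8, 9/2); label the merged cluster ACLNPQX
  updated: d(ACLNPQX,E)=11
iteration 7: select ACLNPQX,E (d=11); attach at lengths (11/2, 11/2); label the merged cluster ACELNPQX
final tree: ((((A:169/10,Q:-59/10):81/8,(N:203/16,X:181/16):73/8):29/8,((C:4,P:1):73/6,L:52/3):9/2):11/2,E:11/2)
total length: 863/8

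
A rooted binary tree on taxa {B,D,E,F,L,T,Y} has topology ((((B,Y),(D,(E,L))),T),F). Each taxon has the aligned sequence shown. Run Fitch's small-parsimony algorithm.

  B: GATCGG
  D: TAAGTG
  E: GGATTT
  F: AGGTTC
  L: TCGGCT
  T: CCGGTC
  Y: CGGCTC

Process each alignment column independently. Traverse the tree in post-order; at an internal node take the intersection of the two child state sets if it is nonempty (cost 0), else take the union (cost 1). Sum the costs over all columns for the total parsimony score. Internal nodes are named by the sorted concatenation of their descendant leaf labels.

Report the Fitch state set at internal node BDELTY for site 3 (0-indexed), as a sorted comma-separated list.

G

BY@0: {G} ∪ {C} = {C,G} (union, +1)
EL@0: {G} ∪ {T} = {G,T} (union, +1)
DEL@0: {T} ∩ {G,T} = {T} (intersection, +0)
BDELY@0: {C,G} ∪ {T} = {C,G,T} (union, +1)
BDELTY@0: {C,G,T} ∩ {C} = {C} (intersection, +0)
BDEFLTY@0: {C} ∪ {A} = {A,C} (union, +1)
BY@1: {A} ∪ {G} = {A,G} (union, +1)
EL@1: {G} ∪ {C} = {C,G} (union, +1)
DEL@1: {A} ∪ {C,G} = {A,C,G} (union, +1)
BDELY@1: {A,G} ∩ {A,C,G} = {A,G} (intersection, +0)
BDELTY@1: {A,G} ∪ {C} = {A,C,G} (union, +1)
BDEFLTY@1: {A,C,G} ∩ {G} = {G} (intersection, +0)
BY@2: {T} ∪ {G} = {G,T} (union, +1)
EL@2: {A} ∪ {G} = {A,G} (union, +1)
DEL@2: {A} ∩ {A,G} = {A} (intersection, +0)
BDELY@2: {G,T} ∪ {A} = {A,G,T} (union, +1)
BDELTY@2: {A,G,T} ∩ {G} = {G} (intersection, +0)
BDEFLTY@2: {G} ∩ {G} = {G} (intersection, +0)
BY@3: {C} ∩ {C} = {C} (intersection, +0)
EL@3: {T} ∪ {G} = {G,T} (union, +1)
DEL@3: {G} ∩ {G,T} = {G} (intersection, +0)
BDELY@3: {C} ∪ {G} = {C,G} (union, +1)
BDELTY@3: {C,G} ∩ {G} = {G} (intersection, +0)
BDEFLTY@3: {G} ∪ {T} = {G,T} (union, +1)
BY@4: {G} ∪ {T} = {G,T} (union, +1)
EL@4: {T} ∪ {C} = {C,T} (union, +1)
DEL@4: {T} ∩ {C,T} = {T} (intersection, +0)
BDELY@4: {G,T} ∩ {T} = {T} (intersection, +0)
BDELTY@4: {T} ∩ {T} = {T} (intersection, +0)
BDEFLTY@4: {T} ∩ {T} = {T} (intersection, +0)
BY@5: {G} ∪ {C} = {C,G} (union, +1)
EL@5: {T} ∩ {T} = {T} (intersection, +0)
DEL@5: {G} ∪ {T} = {G,T} (union, +1)
BDELY@5: {C,G} ∩ {G,T} = {G} (intersection, +0)
BDELTY@5: {G} ∪ {C} = {C,G} (union, +1)
BDEFLTY@5: {C,G} ∩ {C} = {C} (intersection, +0)
per-site changes: [4, 4, 3, 3, 2, 3]; total = 19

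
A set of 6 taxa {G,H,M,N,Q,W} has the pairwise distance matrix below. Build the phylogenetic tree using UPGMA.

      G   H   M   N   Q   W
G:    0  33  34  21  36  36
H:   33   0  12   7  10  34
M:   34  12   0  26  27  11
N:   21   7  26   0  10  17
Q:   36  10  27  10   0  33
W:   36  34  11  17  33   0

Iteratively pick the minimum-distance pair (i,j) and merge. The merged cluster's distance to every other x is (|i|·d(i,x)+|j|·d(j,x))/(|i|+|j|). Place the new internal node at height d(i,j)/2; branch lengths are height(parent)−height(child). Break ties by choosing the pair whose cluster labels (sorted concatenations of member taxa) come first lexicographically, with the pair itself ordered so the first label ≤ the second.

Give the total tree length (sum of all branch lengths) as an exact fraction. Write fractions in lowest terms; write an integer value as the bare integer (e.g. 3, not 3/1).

701/12

1. join H+N (d=7) ⇒ HN; edges |H|=7/2, |N|=7/2
  updated: d(G,HN)=27, d(HN,M)=19, d(HN,Q)=10, d(HN,W)=51/2
2. join HN+Q (d=10) ⇒ HNQ; edges |HN|=3/2, |Q|=5
  updated: d(G,HNQ)=30, d(HNQ,M)=65/3, d(HNQ,W)=28
3. join M+W (d=11) ⇒ MW; edges |M|=11/2, |W|=11/2
  updated: d(G,MW)=35, d(HNQ,MW)=149/6
4. join HNQ+MW (d=149/6) ⇒ HMNQW; edges |HNQ|=89/12, |MW|=83/12
  updated: d(G,HMNQW)=32
5. join G+HMNQW (d=32) ⇒ GHMNQW; edges |G|=16, |HMNQW|=43/12
final tree: (G:16,(((H:7/2,N:7/2):3/2,Q:5):89/12,(M:11/2,W:11/2):83/12):43/12)
total length: 701/12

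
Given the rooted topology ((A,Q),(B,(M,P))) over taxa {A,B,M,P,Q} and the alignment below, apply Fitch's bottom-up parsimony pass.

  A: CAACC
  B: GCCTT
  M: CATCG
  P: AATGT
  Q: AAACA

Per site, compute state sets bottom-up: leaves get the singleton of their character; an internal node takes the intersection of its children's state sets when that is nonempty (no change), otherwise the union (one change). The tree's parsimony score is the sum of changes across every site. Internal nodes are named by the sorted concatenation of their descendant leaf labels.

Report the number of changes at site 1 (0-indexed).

AQ@0: {C} ∪ {A} = {A,C} (union, +1)
MP@0: {C} ∪ {A} = {A,C} (union, +1)
BMP@0: {G} ∪ {A,C} = {A,C,G} (union, +1)
ABMPQ@0: {A,C} ∩ {A,C,G} = {A,C} (intersection, +0)
AQ@1: {A} ∩ {A} = {A} (intersection, +0)
MP@1: {A} ∩ {A} = {A} (intersection, +0)
BMP@1: {C} ∪ {A} = {A,C} (union, +1)
ABMPQ@1: {A} ∩ {A,C} = {A} (intersection, +0)
AQ@2: {A} ∩ {A} = {A} (intersection, +0)
MP@2: {T} ∩ {T} = {T} (intersection, +0)
BMP@2: {C} ∪ {T} = {C,T} (union, +1)
ABMPQ@2: {A} ∪ {C,T} = {A,C,T} (union, +1)
AQ@3: {C} ∩ {C} = {C} (intersection, +0)
MP@3: {C} ∪ {G} = {C,G} (union, +1)
BMP@3: {T} ∪ {C,G} = {C,G,T} (union, +1)
ABMPQ@3: {C} ∩ {C,G,T} = {C} (intersection, +0)
AQ@4: {C} ∪ {A} = {A,C} (union, +1)
MP@4: {G} ∪ {T} = {G,T} (union, +1)
BMP@4: {T} ∩ {G,T} = {T} (intersection, +0)
ABMPQ@4: {A,C} ∪ {T} = {A,C,T} (union, +1)
per-site changes: [3, 1, 2, 2, 3]; total = 11

1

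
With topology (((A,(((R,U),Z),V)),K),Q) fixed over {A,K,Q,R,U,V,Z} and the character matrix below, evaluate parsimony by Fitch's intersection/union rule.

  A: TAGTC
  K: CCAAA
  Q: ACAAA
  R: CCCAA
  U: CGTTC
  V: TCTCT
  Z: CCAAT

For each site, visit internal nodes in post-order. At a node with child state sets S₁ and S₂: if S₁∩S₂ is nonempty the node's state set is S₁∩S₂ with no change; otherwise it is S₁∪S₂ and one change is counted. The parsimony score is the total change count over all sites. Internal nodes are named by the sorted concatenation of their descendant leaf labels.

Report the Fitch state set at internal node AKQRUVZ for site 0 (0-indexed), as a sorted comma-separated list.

A,C,T

RU@0: {C} ∩ {C} = {C} (intersection, +0)
RUZ@0: {C} ∩ {C} = {C} (intersection, +0)
RUVZ@0: {C} ∪ {T} = {C,T} (union, +1)
ARUVZ@0: {T} ∩ {C,T} = {T} (intersection, +0)
AKRUVZ@0: {T} ∪ {C} = {C,T} (union, +1)
AKQRUVZ@0: {C,T} ∪ {A} = {A,C,T} (union, +1)
RU@1: {C} ∪ {G} = {C,G} (union, +1)
RUZ@1: {C,G} ∩ {C} = {C} (intersection, +0)
RUVZ@1: {C} ∩ {C} = {C} (intersection, +0)
ARUVZ@1: {A} ∪ {C} = {A,C} (union, +1)
AKRUVZ@1: {A,C} ∩ {C} = {C} (intersection, +0)
AKQRUVZ@1: {C} ∩ {C} = {C} (intersection, +0)
RU@2: {C} ∪ {T} = {C,T} (union, +1)
RUZ@2: {C,T} ∪ {A} = {A,C,T} (union, +1)
RUVZ@2: {A,C,T} ∩ {T} = {T} (intersection, +0)
ARUVZ@2: {G} ∪ {T} = {G,T} (union, +1)
AKRUVZ@2: {G,T} ∪ {A} = {A,G,T} (union, +1)
AKQRUVZ@2: {A,G,T} ∩ {A} = {A} (intersection, +0)
RU@3: {A} ∪ {T} = {A,T} (union, +1)
RUZ@3: {A,T} ∩ {A} = {A} (intersection, +0)
RUVZ@3: {A} ∪ {C} = {A,C} (union, +1)
ARUVZ@3: {T} ∪ {A,C} = {A,C,T} (union, +1)
AKRUVZ@3: {A,C,T} ∩ {A} = {A} (intersection, +0)
AKQRUVZ@3: {A} ∩ {A} = {A} (intersection, +0)
RU@4: {A} ∪ {C} = {A,C} (union, +1)
RUZ@4: {A,C} ∪ {T} = {A,C,T} (union, +1)
RUVZ@4: {A,C,T} ∩ {T} = {T} (intersection, +0)
ARUVZ@4: {C} ∪ {T} = {C,T} (union, +1)
AKRUVZ@4: {C,T} ∪ {A} = {A,C,T} (union, +1)
AKQRUVZ@4: {A,C,T} ∩ {A} = {A} (intersection, +0)
per-site changes: [3, 2, 4, 3, 4]; total = 16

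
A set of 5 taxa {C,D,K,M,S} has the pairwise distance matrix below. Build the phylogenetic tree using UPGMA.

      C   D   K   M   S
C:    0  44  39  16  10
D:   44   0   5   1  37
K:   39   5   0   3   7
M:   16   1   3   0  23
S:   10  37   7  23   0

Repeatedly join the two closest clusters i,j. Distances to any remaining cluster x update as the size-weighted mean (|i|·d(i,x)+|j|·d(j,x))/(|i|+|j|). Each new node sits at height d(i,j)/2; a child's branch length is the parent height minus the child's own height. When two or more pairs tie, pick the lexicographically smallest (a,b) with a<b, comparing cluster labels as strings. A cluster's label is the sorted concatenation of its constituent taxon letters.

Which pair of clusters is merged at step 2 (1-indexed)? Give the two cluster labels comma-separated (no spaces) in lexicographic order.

step 1: merge (D,M) at d=1; branch lengths D→1/2, M→1/2; new cluster DM
  updated: d(C,DM)=30, d(DM,K)=4, d(DM,S)=30
step 2: merge (DM,K) at d=4; branch lengths DM→3/2, K→2; new cluster DKM
  updated: d(C,DKM)=33, d(DKM,S)=67/3
step 3: merge (C,S) at d=10; branch lengths C→5, S→5; new cluster CS
  updated: d(CS,DKM)=83/3
step 4: merge (CS,DKM) at d=83/3; branch lengths CS→53/6, DKM→71/6; new cluster CDKMS
final tree: ((C:5,S:5):53/6,((D:1/2,M:1/2):3/2,K:2):71/6)
total length: 211/6

DM,K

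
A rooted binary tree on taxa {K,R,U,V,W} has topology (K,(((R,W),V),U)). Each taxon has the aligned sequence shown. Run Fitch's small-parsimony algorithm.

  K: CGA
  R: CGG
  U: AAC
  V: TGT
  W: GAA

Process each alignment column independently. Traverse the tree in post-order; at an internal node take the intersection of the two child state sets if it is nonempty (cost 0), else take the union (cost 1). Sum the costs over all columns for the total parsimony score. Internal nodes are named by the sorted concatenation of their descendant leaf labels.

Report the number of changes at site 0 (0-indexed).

site 0, node RW: R={C} ∪ W={G} → {C,G} (+1)
site 0, node RVW: RW={C,G} ∪ V={T} → {C,G,T} (+1)
site 0, node RUVW: RVW={C,G,T} ∪ U={A} → {A,C,G,T} (+1)
site 0, node KRUVW: K={C} ∩ RUVW={A,C,G,T} → {C} (+0)
site 1, node RW: R={G} ∪ W={A} → {A,G} (+1)
site 1, node RVW: RW={A,G} ∩ V={G} → {G} (+0)
site 1, node RUVW: RVW={G} ∪ U={A} → {A,G} (+1)
site 1, node KRUVW: K={G} ∩ RUVW={A,G} → {G} (+0)
site 2, node RW: R={G} ∪ W={A} → {A,G} (+1)
site 2, node RVW: RW={A,G} ∪ V={T} → {A,G,T} (+1)
site 2, node RUVW: RVW={A,G,T} ∪ U={C} → {A,C,G,T} (+1)
site 2, node KRUVW: K={A} ∩ RUVW={A,C,G,T} → {A} (+0)
per-site changes: [3, 2, 3]; total = 8

3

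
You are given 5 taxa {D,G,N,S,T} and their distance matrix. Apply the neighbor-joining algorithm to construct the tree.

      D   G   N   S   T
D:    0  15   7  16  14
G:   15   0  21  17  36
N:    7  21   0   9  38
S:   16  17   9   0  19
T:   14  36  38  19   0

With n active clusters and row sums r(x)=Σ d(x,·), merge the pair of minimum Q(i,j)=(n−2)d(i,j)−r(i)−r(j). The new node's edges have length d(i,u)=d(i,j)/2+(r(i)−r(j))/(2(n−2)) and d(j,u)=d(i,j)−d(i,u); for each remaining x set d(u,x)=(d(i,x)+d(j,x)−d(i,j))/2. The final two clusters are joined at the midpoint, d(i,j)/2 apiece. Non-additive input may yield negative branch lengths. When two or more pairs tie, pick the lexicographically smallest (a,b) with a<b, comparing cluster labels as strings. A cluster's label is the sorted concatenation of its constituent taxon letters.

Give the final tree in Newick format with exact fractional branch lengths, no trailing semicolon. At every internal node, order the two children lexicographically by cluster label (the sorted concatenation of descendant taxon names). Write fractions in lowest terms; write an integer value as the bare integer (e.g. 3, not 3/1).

iteration 1: select D,T (d=14, Q=-117); attach at lengths (-13/6, 97/6); label the merged cluster DT
  updated: d(DT,G)=37/2, d(DT,N)=31/2, d(DT,S)=21/2
iteration 2: select DT,G (d=37/2, Q=-64); attach at lengths (25/4, 49/4); label the merged cluster DGT
  updated: d(DGT,N)=9, d(DGT,S)=9/2
iteration 3: select DGT,N (d=9, Q=-45/2); attach at lengths (9/4, 27/4); label the merged cluster DGNT
  updated: d(DGNT,S)=9/4
iteration 4: select DGNT,S (d=9/4); attach at lengths (9/8, 9/8); label the merged cluster DGNST
final tree: ((((D:-13/6,T:97/6):25/4,G:49/4):9/4,N:27/4):9/8,S:9/8)
total length: 175/4

((((D:-13/6,T:97/6):25/4,G:49/4):9/4,N:27/4):9/8,S:9/8)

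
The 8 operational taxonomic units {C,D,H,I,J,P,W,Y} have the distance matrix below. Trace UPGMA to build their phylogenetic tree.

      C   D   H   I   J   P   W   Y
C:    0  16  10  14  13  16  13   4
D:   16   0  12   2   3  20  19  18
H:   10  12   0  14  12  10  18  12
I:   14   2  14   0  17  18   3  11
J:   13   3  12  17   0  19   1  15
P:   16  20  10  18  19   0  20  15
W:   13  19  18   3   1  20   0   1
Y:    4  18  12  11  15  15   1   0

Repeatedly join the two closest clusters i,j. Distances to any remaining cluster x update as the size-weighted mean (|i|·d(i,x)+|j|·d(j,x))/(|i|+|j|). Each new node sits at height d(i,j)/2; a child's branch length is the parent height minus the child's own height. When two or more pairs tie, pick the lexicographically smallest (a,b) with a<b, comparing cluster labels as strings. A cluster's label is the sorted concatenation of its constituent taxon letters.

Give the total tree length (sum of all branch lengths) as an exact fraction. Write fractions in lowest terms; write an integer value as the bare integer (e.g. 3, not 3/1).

569/16

1. join J+W (d=1) ⇒ JW; edges |J|=1/2, |W|=1/2
  updated: d(C,JW)=13, d(D,JW)=11, d(H,JW)=15, d(I,JW)=10, d(JW,P)=39/2, d(JW,Y)=8
2. join D+I (d=2) ⇒ DI; edges |D|=1, |I|=1
  updated: d(C,DI)=15, d(DI,H)=13, d(DI,JW)=21/2, d(DI,P)=19, d(DI,Y)=29/2
3. join C+Y (d=4) ⇒ CY; edges |C|=2, |Y|=2
  updated: d(CY,DI)=59/4, d(CY,H)=11, d(CY,JW)=21/2, d(CY,P)=31/2
4. join H+P (d=10) ⇒ HP; edges |H|=5, |P|=5
  updated: d(CY,HP)=53/4, d(DI,HP)=16, d(HP,JW)=69/4
5. join CY+JW (d=21/2) ⇒ CJWY; edges |CY|=13/4, |JW|=19/4
  updated: d(CJWY,DI)=101/8, d(CJWY,HP)=61/4
6. join CJWY+DI (d=101/8) ⇒ CDIJWY; edges |CJWY|=17/16, |DI|=85/16
  updated: d(CDIJWY,HP)=31/2
7. join CDIJWY+HP (d=31/2) ⇒ CDHIJPWY; edges |CDIJWY|=23/16, |HP|=11/4
final tree: ((((C:2,Y:2):13/4,(J:1/2,W:1/2):19/4):17/16,(D:1,I:1):85/16):23/16,(H:5,P:5):11/4)
total length: 569/16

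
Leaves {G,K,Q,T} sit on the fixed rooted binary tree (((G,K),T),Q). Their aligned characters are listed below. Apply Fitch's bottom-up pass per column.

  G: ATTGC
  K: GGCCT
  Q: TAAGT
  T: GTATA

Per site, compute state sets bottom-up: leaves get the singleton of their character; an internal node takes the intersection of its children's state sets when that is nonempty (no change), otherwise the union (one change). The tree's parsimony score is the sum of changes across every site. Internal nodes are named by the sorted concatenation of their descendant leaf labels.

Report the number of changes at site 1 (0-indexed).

2

GK@0: {A} ∪ {G} = {A,G} (union, +1)
GKT@0: {A,G} ∩ {G} = {G} (intersection, +0)
GKQT@0: {G} ∪ {T} = {G,T} (union, +1)
GK@1: {T} ∪ {G} = {G,T} (union, +1)
GKT@1: {G,T} ∩ {T} = {T} (intersection, +0)
GKQT@1: {T} ∪ {A} = {A,T} (union, +1)
GK@2: {T} ∪ {C} = {C,T} (union, +1)
GKT@2: {C,T} ∪ {A} = {A,C,T} (union, +1)
GKQT@2: {A,C,T} ∩ {A} = {A} (intersection, +0)
GK@3: {G} ∪ {C} = {C,G} (union, +1)
GKT@3: {C,G} ∪ {T} = {C,G,T} (union, +1)
GKQT@3: {C,G,T} ∩ {G} = {G} (intersection, +0)
GK@4: {C} ∪ {T} = {C,T} (union, +1)
GKT@4: {C,T} ∪ {A} = {A,C,T} (union, +1)
GKQT@4: {A,C,T} ∩ {T} = {T} (intersection, +0)
per-site changes: [2, 2, 2, 2, 2]; total = 10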